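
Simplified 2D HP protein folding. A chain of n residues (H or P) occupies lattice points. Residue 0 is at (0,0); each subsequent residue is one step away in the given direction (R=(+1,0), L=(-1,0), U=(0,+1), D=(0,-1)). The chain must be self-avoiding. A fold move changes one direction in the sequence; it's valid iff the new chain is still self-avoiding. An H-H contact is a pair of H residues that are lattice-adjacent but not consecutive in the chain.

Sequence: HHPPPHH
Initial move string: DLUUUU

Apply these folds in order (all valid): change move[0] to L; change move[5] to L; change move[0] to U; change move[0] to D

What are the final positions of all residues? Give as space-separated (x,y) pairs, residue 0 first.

Initial moves: DLUUUU
Fold: move[0]->L => LLUUUU (positions: [(0, 0), (-1, 0), (-2, 0), (-2, 1), (-2, 2), (-2, 3), (-2, 4)])
Fold: move[5]->L => LLUUUL (positions: [(0, 0), (-1, 0), (-2, 0), (-2, 1), (-2, 2), (-2, 3), (-3, 3)])
Fold: move[0]->U => ULUUUL (positions: [(0, 0), (0, 1), (-1, 1), (-1, 2), (-1, 3), (-1, 4), (-2, 4)])
Fold: move[0]->D => DLUUUL (positions: [(0, 0), (0, -1), (-1, -1), (-1, 0), (-1, 1), (-1, 2), (-2, 2)])

Answer: (0,0) (0,-1) (-1,-1) (-1,0) (-1,1) (-1,2) (-2,2)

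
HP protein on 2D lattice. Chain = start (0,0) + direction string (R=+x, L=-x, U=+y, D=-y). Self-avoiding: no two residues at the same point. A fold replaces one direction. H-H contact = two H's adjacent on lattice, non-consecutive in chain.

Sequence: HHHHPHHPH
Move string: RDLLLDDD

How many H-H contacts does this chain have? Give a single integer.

Positions: [(0, 0), (1, 0), (1, -1), (0, -1), (-1, -1), (-2, -1), (-2, -2), (-2, -3), (-2, -4)]
H-H contact: residue 0 @(0,0) - residue 3 @(0, -1)

Answer: 1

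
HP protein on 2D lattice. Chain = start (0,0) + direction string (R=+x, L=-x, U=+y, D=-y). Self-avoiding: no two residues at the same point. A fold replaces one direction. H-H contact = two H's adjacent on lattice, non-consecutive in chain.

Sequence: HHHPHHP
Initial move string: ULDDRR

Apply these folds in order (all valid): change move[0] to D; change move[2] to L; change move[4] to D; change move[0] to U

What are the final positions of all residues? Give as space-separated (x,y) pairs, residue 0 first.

Answer: (0,0) (0,1) (-1,1) (-2,1) (-2,0) (-2,-1) (-1,-1)

Derivation:
Initial moves: ULDDRR
Fold: move[0]->D => DLDDRR (positions: [(0, 0), (0, -1), (-1, -1), (-1, -2), (-1, -3), (0, -3), (1, -3)])
Fold: move[2]->L => DLLDRR (positions: [(0, 0), (0, -1), (-1, -1), (-2, -1), (-2, -2), (-1, -2), (0, -2)])
Fold: move[4]->D => DLLDDR (positions: [(0, 0), (0, -1), (-1, -1), (-2, -1), (-2, -2), (-2, -3), (-1, -3)])
Fold: move[0]->U => ULLDDR (positions: [(0, 0), (0, 1), (-1, 1), (-2, 1), (-2, 0), (-2, -1), (-1, -1)])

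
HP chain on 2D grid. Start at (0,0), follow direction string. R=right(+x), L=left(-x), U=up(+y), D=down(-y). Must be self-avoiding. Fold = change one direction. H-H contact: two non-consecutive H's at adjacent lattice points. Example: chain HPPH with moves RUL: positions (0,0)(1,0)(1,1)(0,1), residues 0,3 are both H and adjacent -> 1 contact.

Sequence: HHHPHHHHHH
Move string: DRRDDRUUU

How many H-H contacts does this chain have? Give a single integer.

Positions: [(0, 0), (0, -1), (1, -1), (2, -1), (2, -2), (2, -3), (3, -3), (3, -2), (3, -1), (3, 0)]
H-H contact: residue 4 @(2,-2) - residue 7 @(3, -2)

Answer: 1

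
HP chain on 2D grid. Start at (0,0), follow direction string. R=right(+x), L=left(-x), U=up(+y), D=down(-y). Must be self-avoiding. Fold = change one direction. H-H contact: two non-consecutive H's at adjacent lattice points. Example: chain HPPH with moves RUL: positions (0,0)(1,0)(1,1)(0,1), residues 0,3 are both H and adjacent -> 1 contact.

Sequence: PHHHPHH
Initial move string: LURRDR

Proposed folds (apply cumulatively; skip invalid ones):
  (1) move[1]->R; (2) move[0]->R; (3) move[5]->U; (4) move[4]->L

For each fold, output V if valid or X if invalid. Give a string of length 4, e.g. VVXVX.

Initial: LURRDR -> [(0, 0), (-1, 0), (-1, 1), (0, 1), (1, 1), (1, 0), (2, 0)]
Fold 1: move[1]->R => LRRRDR INVALID (collision), skipped
Fold 2: move[0]->R => RURRDR VALID
Fold 3: move[5]->U => RURRDU INVALID (collision), skipped
Fold 4: move[4]->L => RURRLR INVALID (collision), skipped

Answer: XVXX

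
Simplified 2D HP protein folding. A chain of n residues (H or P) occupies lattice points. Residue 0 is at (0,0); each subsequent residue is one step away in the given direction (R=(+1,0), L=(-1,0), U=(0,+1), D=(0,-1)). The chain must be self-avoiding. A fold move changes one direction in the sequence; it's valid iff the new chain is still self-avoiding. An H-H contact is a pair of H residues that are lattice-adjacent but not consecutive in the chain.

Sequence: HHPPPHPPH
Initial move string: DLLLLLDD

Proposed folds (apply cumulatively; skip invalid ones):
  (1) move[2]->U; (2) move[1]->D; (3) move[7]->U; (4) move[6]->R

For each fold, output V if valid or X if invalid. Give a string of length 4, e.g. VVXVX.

Initial: DLLLLLDD -> [(0, 0), (0, -1), (-1, -1), (-2, -1), (-3, -1), (-4, -1), (-5, -1), (-5, -2), (-5, -3)]
Fold 1: move[2]->U => DLULLLDD VALID
Fold 2: move[1]->D => DDULLLDD INVALID (collision), skipped
Fold 3: move[7]->U => DLULLLDU INVALID (collision), skipped
Fold 4: move[6]->R => DLULLLRD INVALID (collision), skipped

Answer: VXXX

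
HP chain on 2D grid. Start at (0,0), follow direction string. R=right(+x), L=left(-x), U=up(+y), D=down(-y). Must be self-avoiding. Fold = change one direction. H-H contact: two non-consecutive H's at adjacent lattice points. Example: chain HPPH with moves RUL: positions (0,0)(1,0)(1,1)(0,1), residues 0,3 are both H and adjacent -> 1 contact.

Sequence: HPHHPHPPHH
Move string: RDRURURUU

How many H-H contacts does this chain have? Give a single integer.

Positions: [(0, 0), (1, 0), (1, -1), (2, -1), (2, 0), (3, 0), (3, 1), (4, 1), (4, 2), (4, 3)]
No H-H contacts found.

Answer: 0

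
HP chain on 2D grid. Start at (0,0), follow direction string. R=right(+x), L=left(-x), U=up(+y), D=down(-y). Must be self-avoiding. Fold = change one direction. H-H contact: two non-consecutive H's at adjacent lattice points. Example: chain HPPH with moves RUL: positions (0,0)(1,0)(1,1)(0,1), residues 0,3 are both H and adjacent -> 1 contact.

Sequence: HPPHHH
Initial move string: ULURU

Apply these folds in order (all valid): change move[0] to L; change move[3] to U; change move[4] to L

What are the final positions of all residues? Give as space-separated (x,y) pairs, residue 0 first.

Initial moves: ULURU
Fold: move[0]->L => LLURU (positions: [(0, 0), (-1, 0), (-2, 0), (-2, 1), (-1, 1), (-1, 2)])
Fold: move[3]->U => LLUUU (positions: [(0, 0), (-1, 0), (-2, 0), (-2, 1), (-2, 2), (-2, 3)])
Fold: move[4]->L => LLUUL (positions: [(0, 0), (-1, 0), (-2, 0), (-2, 1), (-2, 2), (-3, 2)])

Answer: (0,0) (-1,0) (-2,0) (-2,1) (-2,2) (-3,2)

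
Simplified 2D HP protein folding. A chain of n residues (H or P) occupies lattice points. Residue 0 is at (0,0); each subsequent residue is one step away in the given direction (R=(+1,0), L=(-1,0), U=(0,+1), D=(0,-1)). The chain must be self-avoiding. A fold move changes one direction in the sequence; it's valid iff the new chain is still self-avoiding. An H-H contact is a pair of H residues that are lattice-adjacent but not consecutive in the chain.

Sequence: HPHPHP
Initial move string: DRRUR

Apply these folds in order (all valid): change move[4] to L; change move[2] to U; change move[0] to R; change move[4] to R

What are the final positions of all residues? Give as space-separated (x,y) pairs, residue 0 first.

Answer: (0,0) (1,0) (2,0) (2,1) (2,2) (3,2)

Derivation:
Initial moves: DRRUR
Fold: move[4]->L => DRRUL (positions: [(0, 0), (0, -1), (1, -1), (2, -1), (2, 0), (1, 0)])
Fold: move[2]->U => DRUUL (positions: [(0, 0), (0, -1), (1, -1), (1, 0), (1, 1), (0, 1)])
Fold: move[0]->R => RRUUL (positions: [(0, 0), (1, 0), (2, 0), (2, 1), (2, 2), (1, 2)])
Fold: move[4]->R => RRUUR (positions: [(0, 0), (1, 0), (2, 0), (2, 1), (2, 2), (3, 2)])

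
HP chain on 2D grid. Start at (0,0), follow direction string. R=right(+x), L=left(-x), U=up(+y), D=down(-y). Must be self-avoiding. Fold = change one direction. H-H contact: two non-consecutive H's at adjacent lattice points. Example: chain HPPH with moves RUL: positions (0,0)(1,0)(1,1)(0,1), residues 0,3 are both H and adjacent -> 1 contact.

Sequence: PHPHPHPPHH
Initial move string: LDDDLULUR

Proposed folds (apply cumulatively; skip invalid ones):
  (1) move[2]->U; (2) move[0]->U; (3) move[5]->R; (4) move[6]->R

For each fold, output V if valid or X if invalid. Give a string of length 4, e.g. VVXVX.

Initial: LDDDLULUR -> [(0, 0), (-1, 0), (-1, -1), (-1, -2), (-1, -3), (-2, -3), (-2, -2), (-3, -2), (-3, -1), (-2, -1)]
Fold 1: move[2]->U => LDUDLULUR INVALID (collision), skipped
Fold 2: move[0]->U => UDDDLULUR INVALID (collision), skipped
Fold 3: move[5]->R => LDDDLRLUR INVALID (collision), skipped
Fold 4: move[6]->R => LDDDLURUR INVALID (collision), skipped

Answer: XXXX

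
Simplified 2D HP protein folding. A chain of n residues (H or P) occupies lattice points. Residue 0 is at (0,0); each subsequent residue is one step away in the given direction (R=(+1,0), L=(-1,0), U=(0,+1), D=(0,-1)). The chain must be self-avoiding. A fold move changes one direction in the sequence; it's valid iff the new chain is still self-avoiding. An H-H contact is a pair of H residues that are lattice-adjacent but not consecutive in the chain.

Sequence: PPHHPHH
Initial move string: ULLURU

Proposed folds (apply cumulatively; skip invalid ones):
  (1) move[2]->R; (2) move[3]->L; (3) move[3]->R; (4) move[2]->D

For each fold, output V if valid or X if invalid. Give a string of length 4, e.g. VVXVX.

Initial: ULLURU -> [(0, 0), (0, 1), (-1, 1), (-2, 1), (-2, 2), (-1, 2), (-1, 3)]
Fold 1: move[2]->R => ULRURU INVALID (collision), skipped
Fold 2: move[3]->L => ULLLRU INVALID (collision), skipped
Fold 3: move[3]->R => ULLRRU INVALID (collision), skipped
Fold 4: move[2]->D => ULDURU INVALID (collision), skipped

Answer: XXXX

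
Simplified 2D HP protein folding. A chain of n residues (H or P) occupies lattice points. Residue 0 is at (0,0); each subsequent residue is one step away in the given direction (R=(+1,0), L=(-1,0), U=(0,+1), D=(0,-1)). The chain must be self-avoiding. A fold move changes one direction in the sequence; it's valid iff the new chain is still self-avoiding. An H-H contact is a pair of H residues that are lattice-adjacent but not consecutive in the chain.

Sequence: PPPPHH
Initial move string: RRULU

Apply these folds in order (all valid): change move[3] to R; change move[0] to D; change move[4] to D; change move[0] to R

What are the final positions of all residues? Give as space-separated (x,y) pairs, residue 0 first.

Answer: (0,0) (1,0) (2,0) (2,1) (3,1) (3,0)

Derivation:
Initial moves: RRULU
Fold: move[3]->R => RRURU (positions: [(0, 0), (1, 0), (2, 0), (2, 1), (3, 1), (3, 2)])
Fold: move[0]->D => DRURU (positions: [(0, 0), (0, -1), (1, -1), (1, 0), (2, 0), (2, 1)])
Fold: move[4]->D => DRURD (positions: [(0, 0), (0, -1), (1, -1), (1, 0), (2, 0), (2, -1)])
Fold: move[0]->R => RRURD (positions: [(0, 0), (1, 0), (2, 0), (2, 1), (3, 1), (3, 0)])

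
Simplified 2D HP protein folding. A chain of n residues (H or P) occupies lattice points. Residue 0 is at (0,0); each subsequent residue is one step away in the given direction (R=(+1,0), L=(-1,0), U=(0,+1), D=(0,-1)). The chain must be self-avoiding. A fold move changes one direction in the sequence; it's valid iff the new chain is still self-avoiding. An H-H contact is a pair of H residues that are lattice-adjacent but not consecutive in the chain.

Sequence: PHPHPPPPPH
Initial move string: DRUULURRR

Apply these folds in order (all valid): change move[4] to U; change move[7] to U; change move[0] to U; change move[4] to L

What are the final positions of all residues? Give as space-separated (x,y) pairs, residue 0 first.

Initial moves: DRUULURRR
Fold: move[4]->U => DRUUUURRR (positions: [(0, 0), (0, -1), (1, -1), (1, 0), (1, 1), (1, 2), (1, 3), (2, 3), (3, 3), (4, 3)])
Fold: move[7]->U => DRUUUURUR (positions: [(0, 0), (0, -1), (1, -1), (1, 0), (1, 1), (1, 2), (1, 3), (2, 3), (2, 4), (3, 4)])
Fold: move[0]->U => URUUUURUR (positions: [(0, 0), (0, 1), (1, 1), (1, 2), (1, 3), (1, 4), (1, 5), (2, 5), (2, 6), (3, 6)])
Fold: move[4]->L => URUULURUR (positions: [(0, 0), (0, 1), (1, 1), (1, 2), (1, 3), (0, 3), (0, 4), (1, 4), (1, 5), (2, 5)])

Answer: (0,0) (0,1) (1,1) (1,2) (1,3) (0,3) (0,4) (1,4) (1,5) (2,5)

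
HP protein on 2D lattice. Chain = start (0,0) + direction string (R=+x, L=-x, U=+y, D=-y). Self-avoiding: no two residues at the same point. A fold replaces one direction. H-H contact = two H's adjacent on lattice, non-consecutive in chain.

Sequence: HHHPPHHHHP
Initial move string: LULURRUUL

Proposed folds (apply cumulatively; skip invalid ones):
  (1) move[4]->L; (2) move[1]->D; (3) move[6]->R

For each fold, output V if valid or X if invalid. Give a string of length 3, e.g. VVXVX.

Answer: XXV

Derivation:
Initial: LULURRUUL -> [(0, 0), (-1, 0), (-1, 1), (-2, 1), (-2, 2), (-1, 2), (0, 2), (0, 3), (0, 4), (-1, 4)]
Fold 1: move[4]->L => LULULRUUL INVALID (collision), skipped
Fold 2: move[1]->D => LDLURRUUL INVALID (collision), skipped
Fold 3: move[6]->R => LULURRRUL VALID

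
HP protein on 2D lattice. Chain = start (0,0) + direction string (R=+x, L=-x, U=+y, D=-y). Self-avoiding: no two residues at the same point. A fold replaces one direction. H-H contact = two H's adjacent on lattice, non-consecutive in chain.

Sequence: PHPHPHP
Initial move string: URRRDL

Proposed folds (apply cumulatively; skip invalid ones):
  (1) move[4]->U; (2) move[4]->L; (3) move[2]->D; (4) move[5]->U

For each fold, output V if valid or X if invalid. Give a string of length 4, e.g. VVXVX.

Initial: URRRDL -> [(0, 0), (0, 1), (1, 1), (2, 1), (3, 1), (3, 0), (2, 0)]
Fold 1: move[4]->U => URRRUL VALID
Fold 2: move[4]->L => URRRLL INVALID (collision), skipped
Fold 3: move[2]->D => URDRUL INVALID (collision), skipped
Fold 4: move[5]->U => URRRUU VALID

Answer: VXXV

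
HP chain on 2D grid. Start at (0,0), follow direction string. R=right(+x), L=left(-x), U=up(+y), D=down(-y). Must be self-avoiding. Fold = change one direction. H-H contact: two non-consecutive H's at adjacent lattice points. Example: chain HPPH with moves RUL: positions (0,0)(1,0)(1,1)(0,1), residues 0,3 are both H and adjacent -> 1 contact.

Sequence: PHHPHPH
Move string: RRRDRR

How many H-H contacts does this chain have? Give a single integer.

Positions: [(0, 0), (1, 0), (2, 0), (3, 0), (3, -1), (4, -1), (5, -1)]
No H-H contacts found.

Answer: 0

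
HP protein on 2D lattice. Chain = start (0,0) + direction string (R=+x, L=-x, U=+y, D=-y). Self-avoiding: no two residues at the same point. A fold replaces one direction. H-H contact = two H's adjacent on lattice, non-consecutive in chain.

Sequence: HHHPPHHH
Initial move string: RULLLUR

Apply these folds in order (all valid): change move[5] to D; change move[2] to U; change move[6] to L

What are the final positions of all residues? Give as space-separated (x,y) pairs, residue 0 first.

Initial moves: RULLLUR
Fold: move[5]->D => RULLLDR (positions: [(0, 0), (1, 0), (1, 1), (0, 1), (-1, 1), (-2, 1), (-2, 0), (-1, 0)])
Fold: move[2]->U => RUULLDR (positions: [(0, 0), (1, 0), (1, 1), (1, 2), (0, 2), (-1, 2), (-1, 1), (0, 1)])
Fold: move[6]->L => RUULLDL (positions: [(0, 0), (1, 0), (1, 1), (1, 2), (0, 2), (-1, 2), (-1, 1), (-2, 1)])

Answer: (0,0) (1,0) (1,1) (1,2) (0,2) (-1,2) (-1,1) (-2,1)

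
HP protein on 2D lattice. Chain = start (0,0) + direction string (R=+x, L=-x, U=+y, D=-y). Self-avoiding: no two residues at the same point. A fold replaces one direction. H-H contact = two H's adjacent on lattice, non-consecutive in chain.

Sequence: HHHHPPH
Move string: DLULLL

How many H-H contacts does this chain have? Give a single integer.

Answer: 1

Derivation:
Positions: [(0, 0), (0, -1), (-1, -1), (-1, 0), (-2, 0), (-3, 0), (-4, 0)]
H-H contact: residue 0 @(0,0) - residue 3 @(-1, 0)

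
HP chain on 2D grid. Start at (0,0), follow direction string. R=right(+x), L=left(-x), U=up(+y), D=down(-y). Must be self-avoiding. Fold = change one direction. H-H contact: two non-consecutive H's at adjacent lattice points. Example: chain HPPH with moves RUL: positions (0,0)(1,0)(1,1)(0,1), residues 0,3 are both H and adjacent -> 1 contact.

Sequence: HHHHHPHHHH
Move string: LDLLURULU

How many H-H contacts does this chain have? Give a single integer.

Positions: [(0, 0), (-1, 0), (-1, -1), (-2, -1), (-3, -1), (-3, 0), (-2, 0), (-2, 1), (-3, 1), (-3, 2)]
H-H contact: residue 1 @(-1,0) - residue 6 @(-2, 0)
H-H contact: residue 3 @(-2,-1) - residue 6 @(-2, 0)

Answer: 2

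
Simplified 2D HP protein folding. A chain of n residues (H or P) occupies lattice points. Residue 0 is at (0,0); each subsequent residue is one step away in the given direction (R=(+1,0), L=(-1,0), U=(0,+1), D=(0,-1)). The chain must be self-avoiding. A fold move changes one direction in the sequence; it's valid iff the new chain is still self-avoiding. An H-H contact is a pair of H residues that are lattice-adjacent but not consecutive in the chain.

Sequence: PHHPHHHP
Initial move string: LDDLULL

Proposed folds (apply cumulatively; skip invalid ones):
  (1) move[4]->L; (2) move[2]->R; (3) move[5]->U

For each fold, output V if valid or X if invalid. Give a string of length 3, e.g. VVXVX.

Initial: LDDLULL -> [(0, 0), (-1, 0), (-1, -1), (-1, -2), (-2, -2), (-2, -1), (-3, -1), (-4, -1)]
Fold 1: move[4]->L => LDDLLLL VALID
Fold 2: move[2]->R => LDRLLLL INVALID (collision), skipped
Fold 3: move[5]->U => LDDLLUL VALID

Answer: VXV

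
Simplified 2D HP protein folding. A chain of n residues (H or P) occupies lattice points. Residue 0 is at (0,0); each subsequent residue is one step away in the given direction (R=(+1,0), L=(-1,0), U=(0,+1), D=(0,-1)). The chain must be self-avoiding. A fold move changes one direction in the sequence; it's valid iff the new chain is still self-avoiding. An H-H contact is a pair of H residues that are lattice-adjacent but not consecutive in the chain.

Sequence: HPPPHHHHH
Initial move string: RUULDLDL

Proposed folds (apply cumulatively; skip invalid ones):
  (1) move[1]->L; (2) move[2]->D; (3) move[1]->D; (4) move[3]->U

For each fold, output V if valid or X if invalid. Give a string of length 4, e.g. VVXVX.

Answer: XXXX

Derivation:
Initial: RUULDLDL -> [(0, 0), (1, 0), (1, 1), (1, 2), (0, 2), (0, 1), (-1, 1), (-1, 0), (-2, 0)]
Fold 1: move[1]->L => RLULDLDL INVALID (collision), skipped
Fold 2: move[2]->D => RUDLDLDL INVALID (collision), skipped
Fold 3: move[1]->D => RDULDLDL INVALID (collision), skipped
Fold 4: move[3]->U => RUUUDLDL INVALID (collision), skipped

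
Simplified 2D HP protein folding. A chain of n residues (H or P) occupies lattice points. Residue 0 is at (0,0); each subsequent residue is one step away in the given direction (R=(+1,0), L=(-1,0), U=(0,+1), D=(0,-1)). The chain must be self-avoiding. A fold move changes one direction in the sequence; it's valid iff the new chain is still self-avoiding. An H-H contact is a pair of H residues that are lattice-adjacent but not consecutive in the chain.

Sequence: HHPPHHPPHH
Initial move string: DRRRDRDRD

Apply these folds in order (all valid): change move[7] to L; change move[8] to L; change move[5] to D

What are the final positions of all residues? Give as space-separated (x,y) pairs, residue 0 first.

Initial moves: DRRRDRDRD
Fold: move[7]->L => DRRRDRDLD (positions: [(0, 0), (0, -1), (1, -1), (2, -1), (3, -1), (3, -2), (4, -2), (4, -3), (3, -3), (3, -4)])
Fold: move[8]->L => DRRRDRDLL (positions: [(0, 0), (0, -1), (1, -1), (2, -1), (3, -1), (3, -2), (4, -2), (4, -3), (3, -3), (2, -3)])
Fold: move[5]->D => DRRRDDDLL (positions: [(0, 0), (0, -1), (1, -1), (2, -1), (3, -1), (3, -2), (3, -3), (3, -4), (2, -4), (1, -4)])

Answer: (0,0) (0,-1) (1,-1) (2,-1) (3,-1) (3,-2) (3,-3) (3,-4) (2,-4) (1,-4)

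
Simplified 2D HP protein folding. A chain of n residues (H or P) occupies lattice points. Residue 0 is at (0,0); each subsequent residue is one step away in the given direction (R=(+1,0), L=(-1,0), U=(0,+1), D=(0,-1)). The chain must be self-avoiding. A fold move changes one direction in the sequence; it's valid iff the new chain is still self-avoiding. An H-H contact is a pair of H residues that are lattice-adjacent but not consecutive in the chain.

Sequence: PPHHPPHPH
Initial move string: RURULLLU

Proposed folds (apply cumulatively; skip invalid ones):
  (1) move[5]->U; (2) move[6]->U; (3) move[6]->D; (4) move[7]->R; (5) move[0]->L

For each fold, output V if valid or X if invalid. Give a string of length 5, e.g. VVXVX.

Initial: RURULLLU -> [(0, 0), (1, 0), (1, 1), (2, 1), (2, 2), (1, 2), (0, 2), (-1, 2), (-1, 3)]
Fold 1: move[5]->U => RURULULU VALID
Fold 2: move[6]->U => RURULUUU VALID
Fold 3: move[6]->D => RURULUDU INVALID (collision), skipped
Fold 4: move[7]->R => RURULUUR VALID
Fold 5: move[0]->L => LURULUUR VALID

Answer: VVXVV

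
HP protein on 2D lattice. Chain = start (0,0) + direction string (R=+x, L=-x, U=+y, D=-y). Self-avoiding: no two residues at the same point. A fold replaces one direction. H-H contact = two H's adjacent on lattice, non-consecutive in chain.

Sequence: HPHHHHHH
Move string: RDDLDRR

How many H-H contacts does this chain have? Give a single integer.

Positions: [(0, 0), (1, 0), (1, -1), (1, -2), (0, -2), (0, -3), (1, -3), (2, -3)]
H-H contact: residue 3 @(1,-2) - residue 6 @(1, -3)

Answer: 1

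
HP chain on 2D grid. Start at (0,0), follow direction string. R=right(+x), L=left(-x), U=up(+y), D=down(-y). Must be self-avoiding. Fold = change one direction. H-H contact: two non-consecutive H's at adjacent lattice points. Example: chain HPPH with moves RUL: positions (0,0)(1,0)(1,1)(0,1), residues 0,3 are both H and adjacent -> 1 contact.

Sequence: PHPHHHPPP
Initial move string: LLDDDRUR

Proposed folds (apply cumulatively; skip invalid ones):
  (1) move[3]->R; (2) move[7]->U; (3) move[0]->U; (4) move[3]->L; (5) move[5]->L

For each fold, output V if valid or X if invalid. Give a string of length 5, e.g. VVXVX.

Initial: LLDDDRUR -> [(0, 0), (-1, 0), (-2, 0), (-2, -1), (-2, -2), (-2, -3), (-1, -3), (-1, -2), (0, -2)]
Fold 1: move[3]->R => LLDRDRUR VALID
Fold 2: move[7]->U => LLDRDRUU INVALID (collision), skipped
Fold 3: move[0]->U => ULDRDRUR INVALID (collision), skipped
Fold 4: move[3]->L => LLDLDRUR INVALID (collision), skipped
Fold 5: move[5]->L => LLDRDLUR INVALID (collision), skipped

Answer: VXXXX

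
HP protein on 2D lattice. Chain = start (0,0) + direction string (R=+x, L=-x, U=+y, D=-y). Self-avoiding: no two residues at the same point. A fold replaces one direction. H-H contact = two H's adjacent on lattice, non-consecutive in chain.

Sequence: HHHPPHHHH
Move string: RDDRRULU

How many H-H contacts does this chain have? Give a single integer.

Answer: 2

Derivation:
Positions: [(0, 0), (1, 0), (1, -1), (1, -2), (2, -2), (3, -2), (3, -1), (2, -1), (2, 0)]
H-H contact: residue 1 @(1,0) - residue 8 @(2, 0)
H-H contact: residue 2 @(1,-1) - residue 7 @(2, -1)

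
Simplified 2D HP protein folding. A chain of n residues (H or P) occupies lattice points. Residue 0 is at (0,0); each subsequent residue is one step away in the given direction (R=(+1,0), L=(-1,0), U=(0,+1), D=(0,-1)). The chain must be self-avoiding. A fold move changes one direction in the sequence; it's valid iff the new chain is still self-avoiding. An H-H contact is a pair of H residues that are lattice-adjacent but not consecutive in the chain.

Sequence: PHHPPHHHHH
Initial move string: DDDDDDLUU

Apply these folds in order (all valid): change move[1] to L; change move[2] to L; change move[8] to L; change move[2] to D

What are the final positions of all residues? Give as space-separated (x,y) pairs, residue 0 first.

Initial moves: DDDDDDLUU
Fold: move[1]->L => DLDDDDLUU (positions: [(0, 0), (0, -1), (-1, -1), (-1, -2), (-1, -3), (-1, -4), (-1, -5), (-2, -5), (-2, -4), (-2, -3)])
Fold: move[2]->L => DLLDDDLUU (positions: [(0, 0), (0, -1), (-1, -1), (-2, -1), (-2, -2), (-2, -3), (-2, -4), (-3, -4), (-3, -3), (-3, -2)])
Fold: move[8]->L => DLLDDDLUL (positions: [(0, 0), (0, -1), (-1, -1), (-2, -1), (-2, -2), (-2, -3), (-2, -4), (-3, -4), (-3, -3), (-4, -3)])
Fold: move[2]->D => DLDDDDLUL (positions: [(0, 0), (0, -1), (-1, -1), (-1, -2), (-1, -3), (-1, -4), (-1, -5), (-2, -5), (-2, -4), (-3, -4)])

Answer: (0,0) (0,-1) (-1,-1) (-1,-2) (-1,-3) (-1,-4) (-1,-5) (-2,-5) (-2,-4) (-3,-4)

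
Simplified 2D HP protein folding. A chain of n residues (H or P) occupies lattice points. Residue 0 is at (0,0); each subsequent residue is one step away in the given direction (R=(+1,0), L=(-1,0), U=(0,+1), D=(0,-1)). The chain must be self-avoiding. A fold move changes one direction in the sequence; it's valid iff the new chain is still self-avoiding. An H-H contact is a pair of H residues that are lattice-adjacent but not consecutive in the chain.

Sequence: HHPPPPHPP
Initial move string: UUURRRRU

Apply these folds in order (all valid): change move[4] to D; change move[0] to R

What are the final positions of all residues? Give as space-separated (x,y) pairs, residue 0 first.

Initial moves: UUURRRRU
Fold: move[4]->D => UUURDRRU (positions: [(0, 0), (0, 1), (0, 2), (0, 3), (1, 3), (1, 2), (2, 2), (3, 2), (3, 3)])
Fold: move[0]->R => RUURDRRU (positions: [(0, 0), (1, 0), (1, 1), (1, 2), (2, 2), (2, 1), (3, 1), (4, 1), (4, 2)])

Answer: (0,0) (1,0) (1,1) (1,2) (2,2) (2,1) (3,1) (4,1) (4,2)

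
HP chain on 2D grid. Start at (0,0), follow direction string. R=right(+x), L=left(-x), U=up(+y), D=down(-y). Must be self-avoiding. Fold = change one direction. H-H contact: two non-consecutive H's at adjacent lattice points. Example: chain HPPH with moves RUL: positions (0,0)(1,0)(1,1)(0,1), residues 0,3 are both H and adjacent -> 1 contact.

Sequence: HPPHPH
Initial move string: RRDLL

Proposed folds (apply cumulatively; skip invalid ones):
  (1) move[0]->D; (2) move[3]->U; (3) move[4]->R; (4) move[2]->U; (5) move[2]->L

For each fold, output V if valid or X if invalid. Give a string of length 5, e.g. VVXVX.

Answer: VXXXX

Derivation:
Initial: RRDLL -> [(0, 0), (1, 0), (2, 0), (2, -1), (1, -1), (0, -1)]
Fold 1: move[0]->D => DRDLL VALID
Fold 2: move[3]->U => DRDUL INVALID (collision), skipped
Fold 3: move[4]->R => DRDLR INVALID (collision), skipped
Fold 4: move[2]->U => DRULL INVALID (collision), skipped
Fold 5: move[2]->L => DRLLL INVALID (collision), skipped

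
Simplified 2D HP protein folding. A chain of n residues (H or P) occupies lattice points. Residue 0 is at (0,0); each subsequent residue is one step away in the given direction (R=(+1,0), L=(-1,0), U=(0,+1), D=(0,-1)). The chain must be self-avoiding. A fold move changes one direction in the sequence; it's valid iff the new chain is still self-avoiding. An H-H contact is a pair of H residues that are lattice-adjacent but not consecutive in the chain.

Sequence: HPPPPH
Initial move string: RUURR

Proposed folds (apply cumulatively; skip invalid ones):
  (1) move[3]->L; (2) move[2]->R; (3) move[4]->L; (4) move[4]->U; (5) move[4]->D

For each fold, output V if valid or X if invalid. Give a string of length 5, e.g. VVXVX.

Initial: RUURR -> [(0, 0), (1, 0), (1, 1), (1, 2), (2, 2), (3, 2)]
Fold 1: move[3]->L => RUULR INVALID (collision), skipped
Fold 2: move[2]->R => RURRR VALID
Fold 3: move[4]->L => RURRL INVALID (collision), skipped
Fold 4: move[4]->U => RURRU VALID
Fold 5: move[4]->D => RURRD VALID

Answer: XVXVV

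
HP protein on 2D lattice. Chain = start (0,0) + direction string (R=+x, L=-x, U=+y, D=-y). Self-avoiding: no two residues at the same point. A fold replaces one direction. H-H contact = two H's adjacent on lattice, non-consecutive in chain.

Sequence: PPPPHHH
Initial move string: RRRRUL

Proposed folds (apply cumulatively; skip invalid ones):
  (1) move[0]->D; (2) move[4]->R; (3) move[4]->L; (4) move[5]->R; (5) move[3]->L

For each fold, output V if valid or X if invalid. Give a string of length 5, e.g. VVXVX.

Initial: RRRRUL -> [(0, 0), (1, 0), (2, 0), (3, 0), (4, 0), (4, 1), (3, 1)]
Fold 1: move[0]->D => DRRRUL VALID
Fold 2: move[4]->R => DRRRRL INVALID (collision), skipped
Fold 3: move[4]->L => DRRRLL INVALID (collision), skipped
Fold 4: move[5]->R => DRRRUR VALID
Fold 5: move[3]->L => DRRLUR INVALID (collision), skipped

Answer: VXXVX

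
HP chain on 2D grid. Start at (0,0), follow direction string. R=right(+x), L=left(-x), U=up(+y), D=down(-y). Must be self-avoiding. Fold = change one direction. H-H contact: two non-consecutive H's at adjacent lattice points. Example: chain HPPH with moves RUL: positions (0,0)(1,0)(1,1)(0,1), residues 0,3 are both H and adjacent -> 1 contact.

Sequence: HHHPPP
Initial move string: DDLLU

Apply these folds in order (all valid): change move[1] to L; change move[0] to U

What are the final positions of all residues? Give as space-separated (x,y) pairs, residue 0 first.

Answer: (0,0) (0,1) (-1,1) (-2,1) (-3,1) (-3,2)

Derivation:
Initial moves: DDLLU
Fold: move[1]->L => DLLLU (positions: [(0, 0), (0, -1), (-1, -1), (-2, -1), (-3, -1), (-3, 0)])
Fold: move[0]->U => ULLLU (positions: [(0, 0), (0, 1), (-1, 1), (-2, 1), (-3, 1), (-3, 2)])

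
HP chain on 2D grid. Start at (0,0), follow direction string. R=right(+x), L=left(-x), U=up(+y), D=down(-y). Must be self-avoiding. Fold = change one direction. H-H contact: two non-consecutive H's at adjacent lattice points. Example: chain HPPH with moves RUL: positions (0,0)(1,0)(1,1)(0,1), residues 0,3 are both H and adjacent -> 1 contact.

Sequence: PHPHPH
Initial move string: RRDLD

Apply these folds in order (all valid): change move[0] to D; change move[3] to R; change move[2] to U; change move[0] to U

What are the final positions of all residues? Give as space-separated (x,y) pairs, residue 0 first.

Initial moves: RRDLD
Fold: move[0]->D => DRDLD (positions: [(0, 0), (0, -1), (1, -1), (1, -2), (0, -2), (0, -3)])
Fold: move[3]->R => DRDRD (positions: [(0, 0), (0, -1), (1, -1), (1, -2), (2, -2), (2, -3)])
Fold: move[2]->U => DRURD (positions: [(0, 0), (0, -1), (1, -1), (1, 0), (2, 0), (2, -1)])
Fold: move[0]->U => URURD (positions: [(0, 0), (0, 1), (1, 1), (1, 2), (2, 2), (2, 1)])

Answer: (0,0) (0,1) (1,1) (1,2) (2,2) (2,1)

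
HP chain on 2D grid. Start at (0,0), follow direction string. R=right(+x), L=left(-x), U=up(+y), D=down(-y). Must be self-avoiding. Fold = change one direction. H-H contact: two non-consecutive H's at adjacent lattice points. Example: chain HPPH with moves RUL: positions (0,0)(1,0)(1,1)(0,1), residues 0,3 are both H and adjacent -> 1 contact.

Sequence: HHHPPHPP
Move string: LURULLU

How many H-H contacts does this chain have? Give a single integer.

Answer: 1

Derivation:
Positions: [(0, 0), (-1, 0), (-1, 1), (0, 1), (0, 2), (-1, 2), (-2, 2), (-2, 3)]
H-H contact: residue 2 @(-1,1) - residue 5 @(-1, 2)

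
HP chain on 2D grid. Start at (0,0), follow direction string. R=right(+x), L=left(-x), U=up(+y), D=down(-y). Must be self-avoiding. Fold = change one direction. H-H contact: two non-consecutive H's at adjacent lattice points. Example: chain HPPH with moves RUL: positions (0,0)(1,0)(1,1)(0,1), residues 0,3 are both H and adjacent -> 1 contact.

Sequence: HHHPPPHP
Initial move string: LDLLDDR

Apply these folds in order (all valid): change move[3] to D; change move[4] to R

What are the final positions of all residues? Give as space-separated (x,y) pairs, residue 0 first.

Answer: (0,0) (-1,0) (-1,-1) (-2,-1) (-2,-2) (-1,-2) (-1,-3) (0,-3)

Derivation:
Initial moves: LDLLDDR
Fold: move[3]->D => LDLDDDR (positions: [(0, 0), (-1, 0), (-1, -1), (-2, -1), (-2, -2), (-2, -3), (-2, -4), (-1, -4)])
Fold: move[4]->R => LDLDRDR (positions: [(0, 0), (-1, 0), (-1, -1), (-2, -1), (-2, -2), (-1, -2), (-1, -3), (0, -3)])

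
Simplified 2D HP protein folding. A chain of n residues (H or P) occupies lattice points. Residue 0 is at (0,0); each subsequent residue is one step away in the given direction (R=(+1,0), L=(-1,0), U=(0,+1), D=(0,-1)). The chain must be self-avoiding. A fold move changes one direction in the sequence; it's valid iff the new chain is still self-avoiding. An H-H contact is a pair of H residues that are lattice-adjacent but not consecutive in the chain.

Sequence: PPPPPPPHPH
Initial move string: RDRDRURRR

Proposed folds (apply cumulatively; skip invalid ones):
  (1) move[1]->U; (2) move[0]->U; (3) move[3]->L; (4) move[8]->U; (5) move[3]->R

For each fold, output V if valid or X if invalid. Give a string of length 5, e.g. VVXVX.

Initial: RDRDRURRR -> [(0, 0), (1, 0), (1, -1), (2, -1), (2, -2), (3, -2), (3, -1), (4, -1), (5, -1), (6, -1)]
Fold 1: move[1]->U => RURDRURRR VALID
Fold 2: move[0]->U => UURDRURRR VALID
Fold 3: move[3]->L => UURLRURRR INVALID (collision), skipped
Fold 4: move[8]->U => UURDRURRU VALID
Fold 5: move[3]->R => UURRRURRU VALID

Answer: VVXVV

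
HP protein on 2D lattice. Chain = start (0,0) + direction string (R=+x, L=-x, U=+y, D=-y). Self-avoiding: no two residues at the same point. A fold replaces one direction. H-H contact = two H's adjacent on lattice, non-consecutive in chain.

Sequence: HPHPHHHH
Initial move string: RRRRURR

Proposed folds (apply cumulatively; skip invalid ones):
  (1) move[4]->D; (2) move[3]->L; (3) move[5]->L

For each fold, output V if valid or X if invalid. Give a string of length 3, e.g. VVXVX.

Initial: RRRRURR -> [(0, 0), (1, 0), (2, 0), (3, 0), (4, 0), (4, 1), (5, 1), (6, 1)]
Fold 1: move[4]->D => RRRRDRR VALID
Fold 2: move[3]->L => RRRLDRR INVALID (collision), skipped
Fold 3: move[5]->L => RRRRDLR INVALID (collision), skipped

Answer: VXX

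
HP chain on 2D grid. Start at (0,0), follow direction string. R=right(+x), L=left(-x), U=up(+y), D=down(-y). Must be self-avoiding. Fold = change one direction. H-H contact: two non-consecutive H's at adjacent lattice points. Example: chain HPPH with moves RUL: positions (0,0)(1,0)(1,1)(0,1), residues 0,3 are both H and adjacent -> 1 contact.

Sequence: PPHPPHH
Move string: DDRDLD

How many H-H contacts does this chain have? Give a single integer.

Positions: [(0, 0), (0, -1), (0, -2), (1, -2), (1, -3), (0, -3), (0, -4)]
H-H contact: residue 2 @(0,-2) - residue 5 @(0, -3)

Answer: 1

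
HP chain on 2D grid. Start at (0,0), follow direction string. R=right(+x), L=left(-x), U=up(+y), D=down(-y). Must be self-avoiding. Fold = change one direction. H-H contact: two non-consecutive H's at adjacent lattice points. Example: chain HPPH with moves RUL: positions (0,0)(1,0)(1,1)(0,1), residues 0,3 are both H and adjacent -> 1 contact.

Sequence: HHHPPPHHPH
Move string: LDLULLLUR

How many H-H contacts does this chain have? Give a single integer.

Positions: [(0, 0), (-1, 0), (-1, -1), (-2, -1), (-2, 0), (-3, 0), (-4, 0), (-5, 0), (-5, 1), (-4, 1)]
H-H contact: residue 6 @(-4,0) - residue 9 @(-4, 1)

Answer: 1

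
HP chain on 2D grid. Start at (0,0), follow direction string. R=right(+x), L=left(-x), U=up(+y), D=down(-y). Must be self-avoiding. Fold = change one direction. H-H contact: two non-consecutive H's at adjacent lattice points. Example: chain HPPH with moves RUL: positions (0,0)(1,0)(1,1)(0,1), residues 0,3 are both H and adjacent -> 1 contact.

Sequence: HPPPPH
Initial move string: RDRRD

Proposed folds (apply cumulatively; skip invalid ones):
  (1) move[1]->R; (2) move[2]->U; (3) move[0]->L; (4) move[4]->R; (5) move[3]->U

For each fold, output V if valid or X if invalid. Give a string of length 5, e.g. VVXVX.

Answer: VVXVV

Derivation:
Initial: RDRRD -> [(0, 0), (1, 0), (1, -1), (2, -1), (3, -1), (3, -2)]
Fold 1: move[1]->R => RRRRD VALID
Fold 2: move[2]->U => RRURD VALID
Fold 3: move[0]->L => LRURD INVALID (collision), skipped
Fold 4: move[4]->R => RRURR VALID
Fold 5: move[3]->U => RRUUR VALID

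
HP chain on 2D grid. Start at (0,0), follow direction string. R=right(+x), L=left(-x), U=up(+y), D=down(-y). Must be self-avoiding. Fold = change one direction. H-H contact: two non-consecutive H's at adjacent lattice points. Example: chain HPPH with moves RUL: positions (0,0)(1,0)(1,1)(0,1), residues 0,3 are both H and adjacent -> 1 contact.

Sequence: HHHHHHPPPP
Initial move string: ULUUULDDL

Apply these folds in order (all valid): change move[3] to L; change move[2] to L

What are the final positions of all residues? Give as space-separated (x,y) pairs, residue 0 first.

Initial moves: ULUUULDDL
Fold: move[3]->L => ULULULDDL (positions: [(0, 0), (0, 1), (-1, 1), (-1, 2), (-2, 2), (-2, 3), (-3, 3), (-3, 2), (-3, 1), (-4, 1)])
Fold: move[2]->L => ULLLULDDL (positions: [(0, 0), (0, 1), (-1, 1), (-2, 1), (-3, 1), (-3, 2), (-4, 2), (-4, 1), (-4, 0), (-5, 0)])

Answer: (0,0) (0,1) (-1,1) (-2,1) (-3,1) (-3,2) (-4,2) (-4,1) (-4,0) (-5,0)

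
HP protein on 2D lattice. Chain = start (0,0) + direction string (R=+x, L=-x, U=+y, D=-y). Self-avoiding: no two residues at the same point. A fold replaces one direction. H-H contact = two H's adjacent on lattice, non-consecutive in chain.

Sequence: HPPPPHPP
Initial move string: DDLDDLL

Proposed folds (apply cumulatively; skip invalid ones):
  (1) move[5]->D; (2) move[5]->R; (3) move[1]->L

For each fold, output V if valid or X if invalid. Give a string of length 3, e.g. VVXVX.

Answer: VXV

Derivation:
Initial: DDLDDLL -> [(0, 0), (0, -1), (0, -2), (-1, -2), (-1, -3), (-1, -4), (-2, -4), (-3, -4)]
Fold 1: move[5]->D => DDLDDDL VALID
Fold 2: move[5]->R => DDLDDRL INVALID (collision), skipped
Fold 3: move[1]->L => DLLDDDL VALID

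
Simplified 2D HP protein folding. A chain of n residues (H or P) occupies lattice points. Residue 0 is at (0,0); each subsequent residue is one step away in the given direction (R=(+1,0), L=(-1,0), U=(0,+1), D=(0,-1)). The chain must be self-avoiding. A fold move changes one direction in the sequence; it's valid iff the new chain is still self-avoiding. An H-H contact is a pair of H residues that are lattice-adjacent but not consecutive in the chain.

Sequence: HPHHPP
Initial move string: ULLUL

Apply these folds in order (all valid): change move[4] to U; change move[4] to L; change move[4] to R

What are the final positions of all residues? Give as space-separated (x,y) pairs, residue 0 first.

Answer: (0,0) (0,1) (-1,1) (-2,1) (-2,2) (-1,2)

Derivation:
Initial moves: ULLUL
Fold: move[4]->U => ULLUU (positions: [(0, 0), (0, 1), (-1, 1), (-2, 1), (-2, 2), (-2, 3)])
Fold: move[4]->L => ULLUL (positions: [(0, 0), (0, 1), (-1, 1), (-2, 1), (-2, 2), (-3, 2)])
Fold: move[4]->R => ULLUR (positions: [(0, 0), (0, 1), (-1, 1), (-2, 1), (-2, 2), (-1, 2)])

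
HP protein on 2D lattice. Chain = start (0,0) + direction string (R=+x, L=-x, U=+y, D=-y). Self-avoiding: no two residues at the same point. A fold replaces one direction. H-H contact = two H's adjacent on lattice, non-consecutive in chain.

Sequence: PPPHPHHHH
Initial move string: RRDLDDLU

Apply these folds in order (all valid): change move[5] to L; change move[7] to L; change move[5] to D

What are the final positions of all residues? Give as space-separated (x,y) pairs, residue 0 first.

Answer: (0,0) (1,0) (2,0) (2,-1) (1,-1) (1,-2) (1,-3) (0,-3) (-1,-3)

Derivation:
Initial moves: RRDLDDLU
Fold: move[5]->L => RRDLDLLU (positions: [(0, 0), (1, 0), (2, 0), (2, -1), (1, -1), (1, -2), (0, -2), (-1, -2), (-1, -1)])
Fold: move[7]->L => RRDLDLLL (positions: [(0, 0), (1, 0), (2, 0), (2, -1), (1, -1), (1, -2), (0, -2), (-1, -2), (-2, -2)])
Fold: move[5]->D => RRDLDDLL (positions: [(0, 0), (1, 0), (2, 0), (2, -1), (1, -1), (1, -2), (1, -3), (0, -3), (-1, -3)])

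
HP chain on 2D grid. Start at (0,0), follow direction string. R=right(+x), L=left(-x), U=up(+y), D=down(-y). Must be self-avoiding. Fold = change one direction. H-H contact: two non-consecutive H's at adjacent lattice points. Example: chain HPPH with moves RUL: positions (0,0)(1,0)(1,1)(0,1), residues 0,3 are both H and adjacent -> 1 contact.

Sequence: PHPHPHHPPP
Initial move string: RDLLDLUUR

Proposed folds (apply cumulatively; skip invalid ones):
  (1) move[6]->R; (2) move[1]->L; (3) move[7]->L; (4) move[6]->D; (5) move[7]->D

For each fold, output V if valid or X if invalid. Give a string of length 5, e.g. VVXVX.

Answer: XXXXX

Derivation:
Initial: RDLLDLUUR -> [(0, 0), (1, 0), (1, -1), (0, -1), (-1, -1), (-1, -2), (-2, -2), (-2, -1), (-2, 0), (-1, 0)]
Fold 1: move[6]->R => RDLLDLRUR INVALID (collision), skipped
Fold 2: move[1]->L => RLLLDLUUR INVALID (collision), skipped
Fold 3: move[7]->L => RDLLDLULR INVALID (collision), skipped
Fold 4: move[6]->D => RDLLDLDUR INVALID (collision), skipped
Fold 5: move[7]->D => RDLLDLUDR INVALID (collision), skipped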